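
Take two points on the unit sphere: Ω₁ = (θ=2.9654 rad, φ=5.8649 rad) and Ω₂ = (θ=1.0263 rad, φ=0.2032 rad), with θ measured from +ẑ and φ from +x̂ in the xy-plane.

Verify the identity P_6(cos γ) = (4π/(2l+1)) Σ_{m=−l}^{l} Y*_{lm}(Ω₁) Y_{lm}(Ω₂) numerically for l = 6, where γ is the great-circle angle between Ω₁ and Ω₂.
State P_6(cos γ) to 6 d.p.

Term-by-term m-sum for l=6 (normalisation 4π/13 = 0.966644):
  m=-6: -0.000011-0.000008i × +0.065172-0.177659i = -0.000002+0.000001i  (running Σ = -0.000002+0.000001i)
  m=-5: +0.000136+0.000236i × +0.209108-0.337421i = +0.000108+0.000004i  (running Σ = +0.000106+0.000005i)
  m=-4: -0.000332-0.003237i × +0.256247-0.270689i = -0.000961-0.000739i  (running Σ = -0.000855-0.000734i)
  m=-3: -0.008222+0.025152i × -0.008411+0.005874i = -0.000079-0.000260i  (running Σ = -0.000934-0.000994i)
  m=-2: +0.097594-0.108131i × -0.318255+0.136964i = -0.016250+0.047780i  (running Σ = -0.017184+0.046786i)
  m=-1: -0.449887+0.199983i × -0.120434+0.024815i = +0.049219-0.035248i  (running Σ = +0.032035+0.011538i)
  m=0: +0.711244-0.000000i × +0.315147+0.000000i = +0.224146+0.000000i  (running Σ = +0.256181+0.011538i)
  m=1: +0.449887+0.199983i × +0.120434+0.024815i = +0.049219+0.035248i  (running Σ = +0.305400+0.046786i)
  m=2: +0.097594+0.108131i × -0.318255-0.136964i = -0.016250-0.047780i  (running Σ = +0.289150-0.000994i)
  m=3: +0.008222+0.025152i × +0.008411+0.005874i = -0.000079+0.000260i  (running Σ = +0.289072-0.000734i)
  m=4: -0.000332+0.003237i × +0.256247+0.270689i = -0.000961+0.000739i  (running Σ = +0.288110+0.000005i)
  m=5: -0.000136+0.000236i × -0.209108-0.337421i = +0.000108-0.000004i  (running Σ = +0.288219+0.000001i)
  m=6: -0.000011+0.000008i × +0.065172+0.177659i = -0.000002-0.000001i  (running Σ = +0.288216-0.000000i)
Total Σ_m = +0.288216-0.000000i. Multiply by 0.966644: +0.278603-0.000000i. P_6(cos γ) = 0.278603

0.278603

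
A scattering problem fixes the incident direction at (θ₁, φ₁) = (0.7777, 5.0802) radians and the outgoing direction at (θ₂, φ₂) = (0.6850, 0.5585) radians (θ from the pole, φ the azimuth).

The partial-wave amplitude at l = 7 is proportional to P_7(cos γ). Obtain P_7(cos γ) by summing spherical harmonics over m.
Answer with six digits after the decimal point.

0.152937

Summing Y*_{l m}(θ₁,φ₁)·Y_{l m}(θ₂,φ₂) over m ∈ [−7, 7]; prefactor 4π/(2·7+1) = 0.837758:
  [-7]  conj(Y_{7,-7})(Ω₁) = -0.02248 - 0.03531j ; Y_{7,-7}(Ω₂) = -0.01460 + 0.01409j ; Δ = 0.00083 + 0.00020j
  [-6]  conj(Y_{7,-6})(Ω₁) = 0.09449 - 0.12796j ; Y_{7,-6}(Ω₂) = -0.09089 + 0.01932j ; Δ = -0.00612 + 0.01346j
  [-5]  conj(Y_{7,-5})(Ω₁) = 0.33693 + 0.09262j ; Y_{7,-5}(Ω₂) = -0.23754 - 0.08647j ; Δ = -0.07203 - 0.05113j
  [-4]  conj(Y_{7,-4})(Ω₁) = 0.04534 + 0.45398j ; Y_{7,-4}(Ω₂) = -0.26888 - 0.34416j ; Δ = 0.14405 - 0.13767j
  [-3]  conj(Y_{7,-3})(Ω₁) = -0.21668 + 0.10935j ; Y_{7,-3}(Ω₂) = -0.04349 - 0.41380j ; Δ = 0.05467 + 0.08491j
  [-2]  conj(Y_{7,-2})(Ω₁) = 0.16225 + 0.14686j ; Y_{7,-2}(Ω₂) = 0.00985 - 0.02019j ; Δ = 0.00456 - 0.00183j
  [-1]  conj(Y_{7,-1})(Ω₁) = -0.12748 + 0.33081j ; Y_{7,-1}(Ω₂) = -0.32685 + 0.20423j ; Δ = -0.02590 - 0.13416j
  [+0]  conj(Y_{7,0})(Ω₁) = 0.11868 + 0.00000j ; Y_{7,0}(Ω₂) = -0.14814 + 0.00000j ; Δ = -0.01758 + 0.00000j
  [+1]  conj(Y_{7,1})(Ω₁) = 0.12748 + 0.33081j ; Y_{7,1}(Ω₂) = 0.32685 + 0.20423j ; Δ = -0.02590 + 0.13416j
  [+2]  conj(Y_{7,2})(Ω₁) = 0.16225 - 0.14686j ; Y_{7,2}(Ω₂) = 0.00985 + 0.02019j ; Δ = 0.00456 + 0.00183j
  [+3]  conj(Y_{7,3})(Ω₁) = 0.21668 + 0.10935j ; Y_{7,3}(Ω₂) = 0.04349 - 0.41380j ; Δ = 0.05467 - 0.08491j
  [+4]  conj(Y_{7,4})(Ω₁) = 0.04534 - 0.45398j ; Y_{7,4}(Ω₂) = -0.26888 + 0.34416j ; Δ = 0.14405 + 0.13767j
  [+5]  conj(Y_{7,5})(Ω₁) = -0.33693 + 0.09262j ; Y_{7,5}(Ω₂) = 0.23754 - 0.08647j ; Δ = -0.07203 + 0.05113j
  [+6]  conj(Y_{7,6})(Ω₁) = 0.09449 + 0.12796j ; Y_{7,6}(Ω₂) = -0.09089 - 0.01932j ; Δ = -0.00612 - 0.01346j
  [+7]  conj(Y_{7,7})(Ω₁) = 0.02248 - 0.03531j ; Y_{7,7}(Ω₂) = 0.01460 + 0.01409j ; Δ = 0.00083 - 0.00020j
Total Σ_m = 0.18255 + 0.00000j. Multiply by 0.837758: 0.15294 + 0.00000j. P_7(cos γ) = 0.152937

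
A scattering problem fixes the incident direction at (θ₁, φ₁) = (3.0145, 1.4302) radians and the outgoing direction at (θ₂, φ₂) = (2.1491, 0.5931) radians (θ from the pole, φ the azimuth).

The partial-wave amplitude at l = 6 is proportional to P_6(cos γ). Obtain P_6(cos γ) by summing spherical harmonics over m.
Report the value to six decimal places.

0.138910

Term-by-term m-sum for l=6 (normalisation 4π/13 = 0.966644):
  [-6]  conj(Y_{6,-6})(Ω₁) = -0.000001+0.000001i ; Y_{6,-6}(Ω₂) = -0.152294+0.067465i ; Δ = +0.000000-0.000000i
  [-5]  conj(Y_{6,-5})(Ω₁) = -0.000035-0.000041i ; Y_{6,-5}(Ω₂) = +0.370817+0.065982i ; Δ = -0.000010-0.000018i
  [-4]  conj(Y_{6,-4})(Ω₁) = +0.000765-0.000482i ; Y_{6,-4}(Ω₂) = -0.288207-0.279014i ; Δ = -0.000355-0.000075i
  [-3]  conj(Y_{6,-3})(Ω₁) = +0.004214+0.009391i ; Y_{6,-3}(Ω₂) = +0.012401+0.058610i ; Δ = -0.000498+0.000363i
  [-2]  conj(Y_{6,-2})(Ω₁) = -0.076599+0.022125i ; Y_{6,-2}(Ω₂) = -0.122717+0.303189i ; Δ = +0.002692-0.025939i
  [-1]  conj(Y_{6,-1})(Ω₁) = -0.053932-0.381062i ; Y_{6,-1}(Ω₂) = +0.159096-0.107239i ; Δ = -0.049445-0.054842i
  [+0]  conj(Y_{6,0})(Ω₁) = +0.851672-0.000000i ; Y_{6,0}(Ω₂) = +0.280551+0.000000i ; Δ = +0.238937+0.000000i
  [+1]  conj(Y_{6,1})(Ω₁) = +0.053932-0.381062i ; Y_{6,1}(Ω₂) = -0.159096-0.107239i ; Δ = -0.049445+0.054842i
  [+2]  conj(Y_{6,2})(Ω₁) = -0.076599-0.022125i ; Y_{6,2}(Ω₂) = -0.122717-0.303189i ; Δ = +0.002692+0.025939i
  [+3]  conj(Y_{6,3})(Ω₁) = -0.004214+0.009391i ; Y_{6,3}(Ω₂) = -0.012401+0.058610i ; Δ = -0.000498-0.000363i
  [+4]  conj(Y_{6,4})(Ω₁) = +0.000765+0.000482i ; Y_{6,4}(Ω₂) = -0.288207+0.279014i ; Δ = -0.000355+0.000075i
  [+5]  conj(Y_{6,5})(Ω₁) = +0.000035-0.000041i ; Y_{6,5}(Ω₂) = -0.370817+0.065982i ; Δ = -0.000010+0.000018i
  [+6]  conj(Y_{6,6})(Ω₁) = -0.000001-0.000001i ; Y_{6,6}(Ω₂) = -0.152294-0.067465i ; Δ = +0.000000+0.000000i
Σ over m = +0.143703+0.000000i; ×(4π/13) → +0.138910+0.000000i. Real part: 0.138910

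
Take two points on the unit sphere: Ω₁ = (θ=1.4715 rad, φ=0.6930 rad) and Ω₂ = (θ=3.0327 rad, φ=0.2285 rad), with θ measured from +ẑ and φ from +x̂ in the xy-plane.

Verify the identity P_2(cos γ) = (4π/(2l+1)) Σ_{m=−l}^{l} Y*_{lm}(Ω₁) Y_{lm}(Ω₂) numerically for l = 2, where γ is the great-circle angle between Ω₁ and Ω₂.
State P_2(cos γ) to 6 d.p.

Expand P_2 via completeness: Σ_{m} conj(Y_{2,m}) at Ω₁ times Y_{2,m} at Ω₂ —
  term(m=-2) = +0.001045+0.001398i   from Y*(Ω₁)=+0.070279+0.375966i, Y(Ω₂)=+0.004094-0.002013i
  term(m=-1) = -0.005687-0.002849i   from Y*(Ω₁)=+0.058629+0.048685i, Y(Ω₂)=-0.081292+0.018905i
  term(m=+0) = -0.189658-0.000000i   from Y*(Ω₁)=-0.306093-0.000000i, Y(Ω₂)=+0.619608+0.000000i
  term(m=+1) = -0.005687+0.002849i   from Y*(Ω₁)=-0.058629+0.048685i, Y(Ω₂)=+0.081292+0.018905i
  term(m=+2) = +0.001045-0.001398i   from Y*(Ω₁)=+0.070279-0.375966i, Y(Ω₂)=+0.004094+0.002013i
Total Σ_m = -0.198942+0.000000i. Multiply by 2.513274: -0.499995+0.000000i. P_2(cos γ) = -0.499995

-0.499995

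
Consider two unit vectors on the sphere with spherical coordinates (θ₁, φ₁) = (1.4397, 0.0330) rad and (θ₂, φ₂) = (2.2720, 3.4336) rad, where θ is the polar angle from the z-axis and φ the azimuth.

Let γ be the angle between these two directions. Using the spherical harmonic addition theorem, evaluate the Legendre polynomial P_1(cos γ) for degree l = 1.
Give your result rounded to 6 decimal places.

Expand P_1 via completeness: Σ_{m} conj(Y_{1,m}) at Ω₁ times Y_{1,m} at Ω₂ —
  m=-1: +0.342343+0.011301i × -0.252806+0.075993i = -0.087405+0.023159i  (running Σ = -0.087405+0.023159i)
  m=0: +0.063871-0.000000i × -0.315216+0.000000i = -0.020133+0.000000i  (running Σ = -0.107538+0.023159i)
  m=1: -0.342343+0.011301i × +0.252806+0.075993i = -0.087405-0.023159i  (running Σ = -0.194943+0.000000i)
Accumulated sum -0.194943+0.000000i; after 4π/(2l+1) scaling, -0.816576+0.000000i ⇒ P_1 = -0.816576

-0.816576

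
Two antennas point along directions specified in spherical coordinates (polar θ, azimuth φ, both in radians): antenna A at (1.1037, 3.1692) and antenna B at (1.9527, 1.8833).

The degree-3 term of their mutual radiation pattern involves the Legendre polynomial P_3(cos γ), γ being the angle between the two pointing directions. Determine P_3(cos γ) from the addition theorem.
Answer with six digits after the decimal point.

-0.096890

Expand P_3 via completeness: Σ_{m} conj(Y_{3,m}) at Ω₁ times Y_{3,m} at Ω₂ —
  [-3]  conj(Y_{3,-3})(Ω₁) = (-0.295976, -0.024570) ; Y_{3,-3}(Ω₂) = (0.268741, 0.197299) ; Δ = (-0.074693, -0.064999)
  [-2]  conj(Y_{3,-2})(Ω₁) = (0.366324, 0.020247) ; Y_{3,-2}(Ω₂) = (0.265977, -0.191901) ; Δ = (0.101319, -0.064913)
  [-1]  conj(Y_{3,-1})(Ω₁) = (-0.003989, -0.000110) ; Y_{3,-1}(Ω₂) = (0.028169, 0.087187) ; Δ = (-0.000103, -0.000351)
  [+0]  conj(Y_{3,0})(Ω₁) = (-0.333755, -0.000000) ; Y_{3,0}(Ω₂) = (0.320648, 0.000000) ; Δ = (-0.107018, -0.000000)
  [+1]  conj(Y_{3,1})(Ω₁) = (0.003989, -0.000110) ; Y_{3,1}(Ω₂) = (-0.028169, 0.087187) ; Δ = (-0.000103, 0.000351)
  [+2]  conj(Y_{3,2})(Ω₁) = (0.366324, -0.020247) ; Y_{3,2}(Ω₂) = (0.265977, 0.191901) ; Δ = (0.101319, 0.064913)
  [+3]  conj(Y_{3,3})(Ω₁) = (0.295976, -0.024570) ; Y_{3,3}(Ω₂) = (-0.268741, 0.197299) ; Δ = (-0.074693, 0.064999)
Accumulated sum (-0.053972, 0.000000); after 4π/(2l+1) scaling, (-0.096890, 0.000000) ⇒ P_3 = -0.096890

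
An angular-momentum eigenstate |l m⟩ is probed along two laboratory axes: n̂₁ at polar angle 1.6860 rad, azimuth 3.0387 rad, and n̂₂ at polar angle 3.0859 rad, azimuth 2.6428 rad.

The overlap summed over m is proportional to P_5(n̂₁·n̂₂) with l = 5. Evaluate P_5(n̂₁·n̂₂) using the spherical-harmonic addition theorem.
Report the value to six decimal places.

0.271968

Expand P_5 via completeness: Σ_{m} conj(Y_{5,m}) at Ω₁ times Y_{5,m} at Ω₂ —
  m=-5: Y*=-0.390838+0.220915i  Y=+0.000000-0.000000i  product -0.000000+0.000000i
  m=-4: Y*=-0.150565+0.065721i  Y=+0.000006-0.000013i  product -0.000000+0.000002i
  m=-3: Y*=+0.284661-0.090770i  Y=-0.000035-0.000474i  product -0.000053-0.000132i
  m=-2: Y*=+0.180723-0.037724i  Y=-0.005661-0.008769i  product -0.001354-0.001371i
  m=-1: Y*=-0.259093+0.026753i  Y=-0.123893-0.067489i  product +0.033905+0.014171i
  m=+0: Y*=-0.189364-0.000000i  Y=-0.913962+0.000000i  product +0.173071+0.000000i
  m=+1: Y*=+0.259093+0.026753i  Y=+0.123893-0.067489i  product +0.033905-0.014171i
  m=+2: Y*=+0.180723+0.037724i  Y=-0.005661+0.008769i  product -0.001354+0.001371i
  m=+3: Y*=-0.284661-0.090770i  Y=+0.000035-0.000474i  product -0.000053+0.000132i
  m=+4: Y*=-0.150565-0.065721i  Y=+0.000006+0.000013i  product -0.000000-0.000002i
  m=+5: Y*=+0.390838+0.220915i  Y=-0.000000-0.000000i  product -0.000000-0.000000i
Σ over m = +0.238067-0.000000i; ×(4π/11) → +0.271968-0.000000i. Real part: 0.271968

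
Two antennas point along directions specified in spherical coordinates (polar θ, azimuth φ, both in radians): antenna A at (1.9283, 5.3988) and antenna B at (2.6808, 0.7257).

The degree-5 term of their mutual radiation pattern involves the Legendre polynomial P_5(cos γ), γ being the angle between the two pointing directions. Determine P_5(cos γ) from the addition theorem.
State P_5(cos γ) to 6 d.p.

0.345830

Summing Y*_{l m}(θ₁,φ₁)·Y_{l m}(θ₂,φ₂) over m ∈ [−5, 5]; prefactor 4π/(2·5+1) = 1.142397:
  [-5]  conj(Y_{5,-5})(Ω₁) = -0.095892+0.320797i ; Y_{5,-5}(Ω₂) = -0.007130+0.003775i ; Δ = -0.000527-0.002649i
  [-4]  conj(Y_{5,-4})(Ω₁) = +0.364920-0.152546i ; Y_{5,-4}(Ω₂) = +0.049935+0.012156i ; Δ = +0.020077-0.003181i
  [-3]  conj(Y_{5,-3})(Ω₁) = -0.025641-0.013625i ; Y_{5,-3}(Ω₂) = -0.107810-0.155473i ; Δ = +0.000646+0.005455i
  [-2]  conj(Y_{5,-2})(Ω₁) = -0.064757-0.322815i ; Y_{5,-2}(Ω₂) = -0.050295+0.419245i ; Δ = +0.138596-0.010913i
  [-1]  conj(Y_{5,-1})(Ω₁) = -0.075960+0.092711i ; Y_{5,-1}(Ω₂) = +0.349934-0.310463i ; Δ = +0.002202+0.056026i
  [+0]  conj(Y_{5,0})(Ω₁) = -0.301734-0.000000i ; Y_{5,0}(Ω₂) = +0.063844+0.000000i ; Δ = -0.019264-0.000000i
  [+1]  conj(Y_{5,1})(Ω₁) = +0.075960+0.092711i ; Y_{5,1}(Ω₂) = -0.349934-0.310463i ; Δ = +0.002202-0.056026i
  [+2]  conj(Y_{5,2})(Ω₁) = -0.064757+0.322815i ; Y_{5,2}(Ω₂) = -0.050295-0.419245i ; Δ = +0.138596+0.010913i
  [+3]  conj(Y_{5,3})(Ω₁) = +0.025641-0.013625i ; Y_{5,3}(Ω₂) = +0.107810-0.155473i ; Δ = +0.000646-0.005455i
  [+4]  conj(Y_{5,4})(Ω₁) = +0.364920+0.152546i ; Y_{5,4}(Ω₂) = +0.049935-0.012156i ; Δ = +0.020077+0.003181i
  [+5]  conj(Y_{5,5})(Ω₁) = +0.095892+0.320797i ; Y_{5,5}(Ω₂) = +0.007130+0.003775i ; Δ = -0.000527+0.002649i
Accumulated sum +0.302723+0.000000i; after 4π/(2l+1) scaling, +0.345830+0.000000i ⇒ P_5 = 0.345830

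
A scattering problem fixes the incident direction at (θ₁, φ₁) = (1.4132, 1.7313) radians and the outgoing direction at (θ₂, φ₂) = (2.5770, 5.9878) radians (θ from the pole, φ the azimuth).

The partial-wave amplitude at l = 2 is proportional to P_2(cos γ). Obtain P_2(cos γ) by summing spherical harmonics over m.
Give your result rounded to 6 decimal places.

-0.299900

Expand P_2 via completeness: Σ_{m} conj(Y_{2,m}) at Ω₁ times Y_{2,m} at Ω₂ —
  m=-2: (-0.357514, -0.118876) × (0.091847, 0.061599) = (-0.025514, -0.032941)  (running Σ = (-0.025514, -0.032941))
  m=-1: (-0.019137, 0.118206) × (-0.334092, -0.101660) = (0.018410, -0.037546)  (running Σ = (-0.007104, -0.070487))
  m=0: (-0.292086, -0.000000) × (0.359892, 0.000000) = (-0.105119, -0.000000)  (running Σ = (-0.112223, -0.070487))
  m=1: (0.019137, 0.118206) × (0.334092, -0.101660) = (0.018410, 0.037546)  (running Σ = (-0.093812, -0.032941))
  m=2: (-0.357514, 0.118876) × (0.091847, -0.061599) = (-0.025514, 0.032941)  (running Σ = (-0.119326, 0.000000))
Accumulated sum (-0.119326, 0.000000); after 4π/(2l+1) scaling, (-0.299900, 0.000000) ⇒ P_2 = -0.299900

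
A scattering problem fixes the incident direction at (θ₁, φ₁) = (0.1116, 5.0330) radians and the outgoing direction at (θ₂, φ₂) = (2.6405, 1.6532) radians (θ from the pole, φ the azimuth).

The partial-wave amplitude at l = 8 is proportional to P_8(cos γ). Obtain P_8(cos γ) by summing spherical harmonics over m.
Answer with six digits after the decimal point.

Expand P_8 via completeness: Σ_{m} conj(Y_{8,m}) at Ω₁ times Y_{8,m} at Ω₂ —
  m=-8: (-0.000000, 0.000000) × (0.001155, -0.000895) = (-0.000000, 0.000000)  (running Σ = (-0.000000, 0.000000))
  m=-7: (-0.000000, -0.000000) × (-0.005822, -0.008948) = (-0.000000, 0.000000)  (running Σ = (-0.000000, 0.000000))
  m=-6: (0.000003, -0.000009) × (-0.042912, 0.023133) = (0.000000, 0.000000)  (running Σ = (0.000000, 0.000000))
  m=-5: (0.000163, 0.000005) × (0.062385, 0.142747) = (0.000009, 0.000024)  (running Σ = (0.000010, 0.000024))
  m=-4: (0.000573, 0.001932) × (0.331735, -0.113485) = (0.000409, 0.000576)  (running Σ = (0.000419, 0.000600))
  m=-3: (-0.015107, 0.010535) × (-0.126287, -0.500399) = (0.007180, 0.006229)  (running Σ = (0.007599, 0.006829))
  m=-2: (-0.095731, -0.071458) × (-0.356702, 0.059325) = (0.038387, 0.019810)  (running Σ = (0.045985, 0.026639))
  m=-1: (0.154974, -0.466693) × (-0.015268, -0.184865) = (-0.088641, -0.021524)  (running Σ = (-0.042656, 0.005115))
  m=0: (0.916488, -0.000000) × (-0.436368, 0.000000) = (-0.399926, 0.000000)  (running Σ = (-0.442582, 0.005115))
  m=1: (-0.154974, -0.466693) × (0.015268, -0.184865) = (-0.088641, 0.021524)  (running Σ = (-0.531224, 0.026639))
  m=2: (-0.095731, 0.071458) × (-0.356702, -0.059325) = (0.038387, -0.019810)  (running Σ = (-0.492837, 0.006829))
  m=3: (0.015107, 0.010535) × (0.126287, -0.500399) = (0.007180, -0.006229)  (running Σ = (-0.485657, 0.000600))
  m=4: (0.000573, -0.001932) × (0.331735, 0.113485) = (0.000409, -0.000576)  (running Σ = (-0.485248, 0.000024))
  m=5: (-0.000163, 0.000005) × (-0.062385, 0.142747) = (0.000009, -0.000024)  (running Σ = (-0.485239, 0.000000))
  m=6: (0.000003, 0.000009) × (-0.042912, -0.023133) = (0.000000, -0.000000)  (running Σ = (-0.485239, 0.000000))
  m=7: (0.000000, -0.000000) × (0.005822, -0.008948) = (-0.000000, -0.000000)  (running Σ = (-0.485239, 0.000000))
  m=8: (-0.000000, -0.000000) × (0.001155, 0.000895) = (-0.000000, -0.000000)  (running Σ = (-0.485239, 0.000000))
Accumulated sum (-0.485239, 0.000000); after 4π/(2l+1) scaling, (-0.358688, 0.000000) ⇒ P_8 = -0.358688

-0.358688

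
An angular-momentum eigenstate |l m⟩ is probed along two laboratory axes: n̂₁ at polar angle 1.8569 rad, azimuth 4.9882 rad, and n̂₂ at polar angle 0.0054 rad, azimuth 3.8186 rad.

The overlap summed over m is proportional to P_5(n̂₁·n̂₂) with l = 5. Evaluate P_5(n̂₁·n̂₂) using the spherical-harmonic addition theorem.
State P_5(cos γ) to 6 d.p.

Term-by-term m-sum for l=5 (normalisation 4π/11 = 1.142397):
  m=-5: (0.370251, -0.071875) × (0.000000, -0.000000) = (0.000000, -0.000000)  (running Σ = (0.000000, -0.000000))
  m=-4: (-0.158133, -0.313204) × (-0.000000, -0.000000) = (0.000000, 0.000000)  (running Σ = (0.000000, 0.000000))
  m=-3: (0.063680, -0.058539) × (0.000000, 0.000000) = (0.000000, 0.000000)  (running Σ = (0.000000, 0.000000))
  m=-2: (-0.285327, -0.175573) × (0.000021, -0.000097) = (-0.000023, 0.000024)  (running Σ = (-0.000023, 0.000024))
  m=-1: (0.001520, -0.005371) × (-0.010783, 0.008667) = (0.000030, 0.000071)  (running Σ = (0.000007, 0.000095))
  m=0: (-0.324258, -0.000000) × (0.935398, 0.000000) = (-0.303310, -0.000000)  (running Σ = (-0.303303, 0.000095))
  m=1: (-0.001520, -0.005371) × (0.010783, 0.008667) = (0.000030, -0.000071)  (running Σ = (-0.303273, 0.000024))
  m=2: (-0.285327, 0.175573) × (0.000021, 0.000097) = (-0.000023, -0.000024)  (running Σ = (-0.303296, 0.000000))
  m=3: (-0.063680, -0.058539) × (-0.000000, 0.000000) = (0.000000, -0.000000)  (running Σ = (-0.303296, 0.000000))
  m=4: (-0.158133, 0.313204) × (-0.000000, 0.000000) = (0.000000, -0.000000)  (running Σ = (-0.303296, -0.000000))
  m=5: (-0.370251, -0.071875) × (-0.000000, -0.000000) = (0.000000, 0.000000)  (running Σ = (-0.303296, 0.000000))
Accumulated sum (-0.303296, 0.000000); after 4π/(2l+1) scaling, (-0.346484, 0.000000) ⇒ P_5 = -0.346484

-0.346484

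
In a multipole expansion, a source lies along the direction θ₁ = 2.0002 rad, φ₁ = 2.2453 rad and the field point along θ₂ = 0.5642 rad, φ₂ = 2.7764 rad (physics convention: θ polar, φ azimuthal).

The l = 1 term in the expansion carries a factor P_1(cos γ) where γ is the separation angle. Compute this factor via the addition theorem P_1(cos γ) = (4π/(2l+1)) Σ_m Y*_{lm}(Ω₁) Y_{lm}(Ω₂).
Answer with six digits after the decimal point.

0.067416

Summing Y*_{l m}(θ₁,φ₁)·Y_{l m}(θ₂,φ₂) over m ∈ [−1, 1]; prefactor 4π/(2·1+1) = 4.188790:
  m=-1: Y*=-0.196176+0.245339i  Y=-0.172566-0.065979i  product +0.050041-0.029394i
  m=+0: Y*=-0.203419-0.000000i  Y=+0.412877+0.000000i  product -0.083987-0.000000i
  m=+1: Y*=+0.196176+0.245339i  Y=+0.172566-0.065979i  product +0.050041+0.029394i
Σ over m = +0.016094+0.000000i; ×(4π/3) → +0.067416+0.000000i. Real part: 0.067416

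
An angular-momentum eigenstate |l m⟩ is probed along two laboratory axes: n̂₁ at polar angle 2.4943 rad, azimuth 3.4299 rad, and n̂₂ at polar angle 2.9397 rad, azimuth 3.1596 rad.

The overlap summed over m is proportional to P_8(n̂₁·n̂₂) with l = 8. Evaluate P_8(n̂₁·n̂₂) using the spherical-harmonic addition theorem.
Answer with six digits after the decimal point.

Expand P_8 via completeness: Σ_{m} conj(Y_{8,m}) at Ω₁ times Y_{8,m} at Ω₂ —
  term(m=-8) = -0.000000+0.000000i   from Y*(Ω₁)=-0.006048+0.006682i, Y(Ω₂)=+0.000001-0.000000i
  term(m=-7) = -0.000000+0.000001i   from Y*(Ω₁)=-0.020631+0.042999i, Y(Ω₂)=+0.000026-0.000003i
  term(m=-6) = -0.000003+0.000051i   from Y*(Ω₁)=-0.024497+0.152725i, Y(Ω₂)=+0.000326-0.000035i
  term(m=-5) = +0.000217+0.000973i   from Y*(Ω₁)=+0.043641+0.335743i, Y(Ω₂)=+0.002932-0.000265i
  term(m=-4) = +0.004454+0.008359i   from Y*(Ω₁)=+0.195501+0.440659i, Y(Ω₂)=+0.019598-0.001414i
  term(m=-3) = +0.022807+0.024001i   from Y*(Ω₁)=+0.222794+0.261378i, Y(Ω₂)=+0.096263-0.005205i
  term(m=-2) = -0.035019-0.021020i   from Y*(Ω₁)=-0.104035-0.067658i, Y(Ω₂)=+0.328906-0.011851i
  term(m=-1) = -0.268044-0.074270i   from Y*(Ω₁)=-0.394972-0.117137i, Y(Ω₂)=+0.675034-0.012157i
  term(m=+0) = -0.002758-0.000000i   from Y*(Ω₁)=-0.006090-0.000000i, Y(Ω₂)=+0.452950+0.000000i
  term(m=+1) = -0.268044+0.074270i   from Y*(Ω₁)=+0.394972-0.117137i, Y(Ω₂)=-0.675034-0.012157i
  term(m=+2) = -0.035019+0.021020i   from Y*(Ω₁)=-0.104035+0.067658i, Y(Ω₂)=+0.328906+0.011851i
  term(m=+3) = +0.022807-0.024001i   from Y*(Ω₁)=-0.222794+0.261378i, Y(Ω₂)=-0.096263-0.005205i
  term(m=+4) = +0.004454-0.008359i   from Y*(Ω₁)=+0.195501-0.440659i, Y(Ω₂)=+0.019598+0.001414i
  term(m=+5) = +0.000217-0.000973i   from Y*(Ω₁)=-0.043641+0.335743i, Y(Ω₂)=-0.002932-0.000265i
  term(m=+6) = -0.000003-0.000051i   from Y*(Ω₁)=-0.024497-0.152725i, Y(Ω₂)=+0.000326+0.000035i
  term(m=+7) = -0.000000-0.000001i   from Y*(Ω₁)=+0.020631+0.042999i, Y(Ω₂)=-0.000026-0.000003i
  term(m=+8) = -0.000000-0.000000i   from Y*(Ω₁)=-0.006048-0.006682i, Y(Ω₂)=+0.000001+0.000000i
Accumulated sum -0.553933+0.000000i; after 4π/(2l+1) scaling, -0.409466+0.000000i ⇒ P_8 = -0.409466

-0.409466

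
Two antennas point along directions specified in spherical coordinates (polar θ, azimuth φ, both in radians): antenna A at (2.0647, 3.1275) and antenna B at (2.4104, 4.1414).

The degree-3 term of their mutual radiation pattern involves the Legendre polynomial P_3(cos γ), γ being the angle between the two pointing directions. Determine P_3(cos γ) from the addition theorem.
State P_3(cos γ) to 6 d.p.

Term-by-term m-sum for l=3 (normalisation 4π/7 = 1.795196):
  m=-3: -0.28455 + 0.01204j × 0.12298 + 0.01760j = -0.03520 - 0.00353j  (running Σ = -0.03520 - 0.00353j)
  m=-2: -0.37546 + 0.01059j × 0.14104 + 0.30850j = -0.05622 - 0.11434j  (running Σ = -0.09143 - 0.11786j)
  m=-1: -0.03519 + 0.00050j × -0.20650 + 0.32147j = 0.00711 - 0.01142j  (running Σ = -0.08432 - 0.12928j)
  m=0: 0.33194 + 0.00000j × 0.06375 + 0.00000j = 0.02116 + 0.00000j  (running Σ = -0.06316 - 0.12928j)
  m=1: 0.03519 + 0.00050j × 0.20650 + 0.32147j = 0.00711 + 0.01142j  (running Σ = -0.05605 - 0.11786j)
  m=2: -0.37546 - 0.01059j × 0.14104 - 0.30850j = -0.05622 + 0.11434j  (running Σ = -0.11227 - 0.00353j)
  m=3: 0.28455 + 0.01204j × -0.12298 + 0.01760j = -0.03520 + 0.00353j  (running Σ = -0.14747 - 0.00000j)
Accumulated sum -0.14747 - 0.00000j; after 4π/(2l+1) scaling, -0.26474 - 0.00000j ⇒ P_3 = -0.264744

-0.264744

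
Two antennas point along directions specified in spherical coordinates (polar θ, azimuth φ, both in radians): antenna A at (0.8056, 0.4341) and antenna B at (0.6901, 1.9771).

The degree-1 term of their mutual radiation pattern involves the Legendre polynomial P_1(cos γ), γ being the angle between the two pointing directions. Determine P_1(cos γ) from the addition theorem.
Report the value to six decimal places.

Term-by-term m-sum for l=1 (normalisation 4π/3 = 4.188790):
  m=-1: (0.226074, 0.104806) × (-0.086927, -0.202040) = (0.001523, -0.054787)  (running Σ = (0.001523, -0.054787))
  m=0: (0.338445, -0.000000) × (0.376802, 0.000000) = (0.127526, 0.000000)  (running Σ = (0.129050, -0.054787))
  m=1: (-0.226074, 0.104806) × (0.086927, -0.202040) = (0.001523, 0.054787)  (running Σ = (0.130573, 0.000000))
Σ over m = (0.130573, 0.000000); ×(4π/3) → (0.546943, 0.000000). Real part: 0.546943

0.546943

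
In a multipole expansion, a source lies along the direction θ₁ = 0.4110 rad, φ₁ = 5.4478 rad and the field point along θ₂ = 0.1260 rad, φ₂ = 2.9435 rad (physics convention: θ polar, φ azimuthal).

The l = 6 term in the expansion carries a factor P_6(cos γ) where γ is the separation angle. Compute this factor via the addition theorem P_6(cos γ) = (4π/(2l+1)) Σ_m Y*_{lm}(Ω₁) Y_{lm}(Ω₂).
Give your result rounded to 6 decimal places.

Term-by-term m-sum for l=6 (normalisation 4π/13 = 0.966644):
  m=-6: +0.000580+0.001877i × +0.000001+0.000002i = -0.000000+0.000000i  (running Σ = -0.000000+0.000000i)
  m=-5: -0.007968+0.013431i × -0.000029-0.000044i = +0.000001-0.000000i  (running Σ = +0.000001-0.000000i)
  m=-4: -0.073450+0.014885i × +0.000614+0.000623i = -0.000054-0.000037i  (running Σ = -0.000054-0.000037i)
  m=-3: -0.191375-0.141134i × -0.008316-0.005620i = +0.000798+0.002249i  (running Σ = +0.000745+0.002213i)
  m=-2: -0.047628-0.474813i × +0.072363+0.030270i = +0.010926-0.035800i  (running Σ = +0.011671-0.033588i)
  m=-1: +0.313249-0.346242i × -0.374640-0.075200i = -0.143393+0.106160i  (running Σ = -0.131722+0.072572i)
  m=0: -0.135072-0.000000i × +0.854388+0.000000i = -0.115404-0.000000i  (running Σ = -0.247126+0.072572i)
  m=1: -0.313249-0.346242i × +0.374640-0.075200i = -0.143393-0.106160i  (running Σ = -0.390519-0.033588i)
  m=2: -0.047628+0.474813i × +0.072363-0.030270i = +0.010926+0.035800i  (running Σ = -0.379593+0.002213i)
  m=3: +0.191375-0.141134i × +0.008316-0.005620i = +0.000798-0.002249i  (running Σ = -0.378794-0.000037i)
  m=4: -0.073450-0.014885i × +0.000614-0.000623i = -0.000054+0.000037i  (running Σ = -0.378849-0.000000i)
  m=5: +0.007968+0.013431i × +0.000029-0.000044i = +0.000001+0.000000i  (running Σ = -0.378848+0.000000i)
  m=6: +0.000580-0.001877i × +0.000001-0.000002i = -0.000000-0.000000i  (running Σ = -0.378848-0.000000i)
Accumulated sum -0.378848-0.000000i; after 4π/(2l+1) scaling, -0.366211-0.000000i ⇒ P_6 = -0.366211

-0.366211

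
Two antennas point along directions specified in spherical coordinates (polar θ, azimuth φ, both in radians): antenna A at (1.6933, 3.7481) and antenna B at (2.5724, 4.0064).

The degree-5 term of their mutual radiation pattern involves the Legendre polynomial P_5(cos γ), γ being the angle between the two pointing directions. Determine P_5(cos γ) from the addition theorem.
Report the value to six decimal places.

Expand P_5 via completeness: Σ_{m} conj(Y_{5,m}) at Ω₁ times Y_{5,m} at Ω₂ —
  m=-5: Y*=+0.444344-0.048651i  Y=+0.007992-0.019534i  product +0.002601-0.009069i
  m=-4: Y*=+0.131348-0.114174i  Y=+0.099093-0.032579i  product +0.009296-0.015593i
  m=-3: Y*=-0.072071+0.283761i  Y=+0.249093+0.151752i  product -0.061014+0.059746i
  m=-2: Y*=+0.068241+0.182526i  Y=+0.074013+0.462097i  product -0.079294+0.045043i
  m=-1: Y*=-0.207807-0.144163i  Y=-0.183518+0.215250i  product +0.069167-0.018274i
  m=+0: Y*=-0.199629-0.000000i  Y=+0.290690+0.000000i  product -0.058030-0.000000i
  m=+1: Y*=+0.207807-0.144163i  Y=+0.183518+0.215250i  product +0.069167+0.018274i
  m=+2: Y*=+0.068241-0.182526i  Y=+0.074013-0.462097i  product -0.079294-0.045043i
  m=+3: Y*=+0.072071+0.283761i  Y=-0.249093+0.151752i  product -0.061014-0.059746i
  m=+4: Y*=+0.131348+0.114174i  Y=+0.099093+0.032579i  product +0.009296+0.015593i
  m=+5: Y*=-0.444344-0.048651i  Y=-0.007992-0.019534i  product +0.002601+0.009069i
Σ over m = -0.176517-0.000000i; ×(4π/11) → -0.201653-0.000000i. Real part: -0.201653

-0.201653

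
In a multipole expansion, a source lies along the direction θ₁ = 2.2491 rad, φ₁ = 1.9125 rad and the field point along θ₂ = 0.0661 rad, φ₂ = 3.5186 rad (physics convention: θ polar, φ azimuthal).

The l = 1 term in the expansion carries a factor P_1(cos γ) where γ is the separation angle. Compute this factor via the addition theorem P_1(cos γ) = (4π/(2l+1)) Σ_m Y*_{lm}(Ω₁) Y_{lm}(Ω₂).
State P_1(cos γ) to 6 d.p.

-0.627918

Summing Y*_{l m}(θ₁,φ₁)·Y_{l m}(θ₂,φ₂) over m ∈ [−1, 1]; prefactor 4π/(2·1+1) = 4.188790:
  term(m=-1) = -0.00022 - 0.00614j   from Y*(Ω₁)=-0.09014 + 0.25346j, Y(Ω₂)=-0.02122 + 0.00840j
  term(m=+0) = -0.14947 + 0.00000j   from Y*(Ω₁)=-0.30658 + 0.00000j, Y(Ω₂)=0.48754 + 0.00000j
  term(m=+1) = -0.00022 + 0.00614j   from Y*(Ω₁)=0.09014 + 0.25346j, Y(Ω₂)=0.02122 + 0.00840j
Total Σ_m = -0.14990 + 0.00000j. Multiply by 4.188790: -0.62792 + 0.00000j. P_1(cos γ) = -0.627918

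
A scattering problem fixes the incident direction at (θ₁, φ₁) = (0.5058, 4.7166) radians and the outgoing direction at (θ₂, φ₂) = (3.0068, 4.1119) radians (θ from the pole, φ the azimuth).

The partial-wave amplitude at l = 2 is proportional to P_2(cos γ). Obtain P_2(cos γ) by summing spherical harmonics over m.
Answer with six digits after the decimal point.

0.492155

Expand P_2 via completeness: Σ_{m} conj(Y_{2,m}) at Ω₁ times Y_{2,m} at Ω₂ —
  m=-2: -0.09067 - 0.00076j × -0.00252 - 0.00650j = 0.00022 + 0.00059j  (running Σ = 0.00022 + 0.00059j)
  m=-1: 0.00138 - 0.32743j × 0.05813 - 0.08488j = -0.02771 - 0.01915j  (running Σ = -0.02749 - 0.01856j)
  m=0: 0.40867 + 0.00000j × 0.61370 + 0.00000j = 0.25080 + 0.00000j  (running Σ = 0.22331 - 0.01856j)
  m=1: -0.00138 - 0.32743j × -0.05813 - 0.08488j = -0.02771 + 0.01915j  (running Σ = 0.19560 + 0.00059j)
  m=2: -0.09067 + 0.00076j × -0.00252 + 0.00650j = 0.00022 - 0.00059j  (running Σ = 0.19582 - 0.00000j)
Σ over m = 0.19582 - 0.00000j; ×(4π/5) → 0.49215 - 0.00000j. Real part: 0.492155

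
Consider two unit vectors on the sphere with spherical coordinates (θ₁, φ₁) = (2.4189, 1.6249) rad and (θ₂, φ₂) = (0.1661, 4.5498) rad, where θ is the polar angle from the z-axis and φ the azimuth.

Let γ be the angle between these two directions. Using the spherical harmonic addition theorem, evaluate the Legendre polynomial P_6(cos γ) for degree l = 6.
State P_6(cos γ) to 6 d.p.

Term-by-term m-sum for l=6 (normalisation 4π/13 = 0.966644):
  [-6]  conj(Y_{6,-6})(Ω₁) = -0.038330-0.012899i ; Y_{6,-6}(Ω₂) = -0.000006-0.000008i ; Δ = +0.000000+0.000000i
  [-5]  conj(Y_{6,-5})(Ω₁) = +0.042454-0.153089i ; Y_{6,-5}(Ω₂) = -0.000148+0.000140i ; Δ = +0.000015+0.000029i
  [-4]  conj(Y_{6,-4})(Ω₁) = +0.345957+0.076061i ; Y_{6,-4}(Ω₂) = +0.002058+0.001566i ; Δ = +0.000593+0.000698i
  [-3]  conj(Y_{6,-3})(Ω₁) = -0.072824+0.444724i ; Y_{6,-3}(Ω₂) = +0.010477-0.019749i ; Δ = +0.008020+0.006098i
  [-2]  conj(Y_{6,-2})(Ω₁) = -0.186574-0.020268i ; Y_{6,-2}(Ω₂) = -0.124126-0.041849i ; Δ = +0.022310+0.010324i
  [-1]  conj(Y_{6,-1})(Ω₁) = -0.015841+0.292495i ; Y_{6,-1}(Ω₂) = -0.076561+0.466728i ; Δ = -0.135303-0.029787i
  [+0]  conj(Y_{6,0})(Ω₁) = -0.285659-0.000000i ; Y_{6,0}(Ω₂) = +0.742821+0.000000i ; Δ = -0.212194-0.000000i
  [+1]  conj(Y_{6,1})(Ω₁) = +0.015841+0.292495i ; Y_{6,1}(Ω₂) = +0.076561+0.466728i ; Δ = -0.135303+0.029787i
  [+2]  conj(Y_{6,2})(Ω₁) = -0.186574+0.020268i ; Y_{6,2}(Ω₂) = -0.124126+0.041849i ; Δ = +0.022310-0.010324i
  [+3]  conj(Y_{6,3})(Ω₁) = +0.072824+0.444724i ; Y_{6,3}(Ω₂) = -0.010477-0.019749i ; Δ = +0.008020-0.006098i
  [+4]  conj(Y_{6,4})(Ω₁) = +0.345957-0.076061i ; Y_{6,4}(Ω₂) = +0.002058-0.001566i ; Δ = +0.000593-0.000698i
  [+5]  conj(Y_{6,5})(Ω₁) = -0.042454-0.153089i ; Y_{6,5}(Ω₂) = +0.000148+0.000140i ; Δ = +0.000015-0.000029i
  [+6]  conj(Y_{6,6})(Ω₁) = -0.038330+0.012899i ; Y_{6,6}(Ω₂) = -0.000006+0.000008i ; Δ = +0.000000-0.000000i
Accumulated sum -0.420923+0.000000i; after 4π/(2l+1) scaling, -0.406883+0.000000i ⇒ P_6 = -0.406883

-0.406883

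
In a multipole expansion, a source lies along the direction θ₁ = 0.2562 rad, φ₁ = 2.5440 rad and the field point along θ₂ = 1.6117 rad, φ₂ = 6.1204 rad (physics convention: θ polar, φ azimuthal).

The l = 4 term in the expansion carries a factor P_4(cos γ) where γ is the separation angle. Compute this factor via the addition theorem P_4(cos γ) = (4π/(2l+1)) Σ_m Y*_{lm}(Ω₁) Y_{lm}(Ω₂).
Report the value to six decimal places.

Expand P_4 via completeness: Σ_{m} conj(Y_{4,m}) at Ω₁ times Y_{4,m} at Ω₂ —
  m=-4: Y*=(-0.001334, -0.001245)  Y=(0.350811, 0.267320)  product (-0.000135, -0.000793)
  m=-3: Y*=(0.004338, 0.019220)  Y=(-0.045087, -0.023954)  product (0.000265, -0.000970)
  m=-2: Y*=(0.043739, -0.110920)  Y=(-0.312716, -0.105568)  product (-0.025388, 0.030069)
  m=-1: Y*=(-0.340393, 0.231674)  Y=(0.056998, 0.009361)  product (-0.021571, 0.010019)
  m=+0: Y*=(0.589832, -0.000000)  Y=(0.312060, 0.000000)  product (0.184063, 0.000000)
  m=+1: Y*=(0.340393, 0.231674)  Y=(-0.056998, 0.009361)  product (-0.021571, -0.010019)
  m=+2: Y*=(0.043739, 0.110920)  Y=(-0.312716, 0.105568)  product (-0.025388, -0.030069)
  m=+3: Y*=(-0.004338, 0.019220)  Y=(0.045087, -0.023954)  product (0.000265, 0.000970)
  m=+4: Y*=(-0.001334, 0.001245)  Y=(0.350811, -0.267320)  product (-0.000135, 0.000793)
Total Σ_m = (0.090406, 0.000000). Multiply by 1.396263: (0.126231, 0.000000). P_4(cos γ) = 0.126231

0.126231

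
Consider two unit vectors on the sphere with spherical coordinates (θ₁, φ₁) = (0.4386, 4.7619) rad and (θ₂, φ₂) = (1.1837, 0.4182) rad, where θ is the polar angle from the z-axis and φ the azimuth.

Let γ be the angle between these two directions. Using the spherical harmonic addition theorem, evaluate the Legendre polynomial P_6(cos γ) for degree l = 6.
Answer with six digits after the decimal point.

Expand P_6 via completeness: Σ_{m} conj(Y_{6,m}) at Ω₁ times Y_{6,m} at Ω₂ —
  m=-6: -0.00271 - 0.00083j × -0.24569 - 0.18004j = 0.00052 + 0.00069j  (running Σ = 0.00052 + 0.00069j)
  m=-5: 0.00513 - 0.02029j × -0.21380 - 0.37324j = -0.00867 + 0.00242j  (running Σ = -0.00815 + 0.00312j)
  m=-4: 0.09120 + 0.01830j × -0.01516 - 0.14812j = 0.00133 - 0.01379j  (running Σ = -0.00682 - 0.01067j)
  m=-3: -0.04021 + 0.26874j × -0.08697 + 0.26582j = -0.06794 - 0.03406j  (running Σ = -0.07476 - 0.04473j)
  m=-2: -0.49196 - 0.04887j × -0.16750 + 0.18552j = 0.09147 - 0.08308j  (running Σ = 0.01670 - 0.12781j)
  m=-1: 0.02023 - 0.40829j × 0.18358 - 0.08159j = -0.02960 - 0.07661j  (running Σ = -0.01289 - 0.20442j)
  m=0: -0.21352 + 0.00000j × 0.26919 + 0.00000j = -0.05748 + 0.00000j  (running Σ = -0.07037 - 0.20442j)
  m=1: -0.02023 - 0.40829j × -0.18358 - 0.08159j = -0.02960 + 0.07661j  (running Σ = -0.09997 - 0.12781j)
  m=2: -0.49196 + 0.04887j × -0.16750 - 0.18552j = 0.09147 + 0.08308j  (running Σ = -0.00850 - 0.04473j)
  m=3: 0.04021 + 0.26874j × 0.08697 + 0.26582j = -0.06794 + 0.03406j  (running Σ = -0.07644 - 0.01067j)
  m=4: 0.09120 - 0.01830j × -0.01516 + 0.14812j = 0.00133 + 0.01379j  (running Σ = -0.07511 + 0.00312j)
  m=5: -0.00513 - 0.02029j × 0.21380 - 0.37324j = -0.00867 - 0.00242j  (running Σ = -0.08378 + 0.00069j)
  m=6: -0.00271 + 0.00083j × -0.24569 + 0.18004j = 0.00052 - 0.00069j  (running Σ = -0.08326 - 0.00000j)
Σ over m = -0.08326 - 0.00000j; ×(4π/13) → -0.08049 - 0.00000j. Real part: -0.080485

-0.080485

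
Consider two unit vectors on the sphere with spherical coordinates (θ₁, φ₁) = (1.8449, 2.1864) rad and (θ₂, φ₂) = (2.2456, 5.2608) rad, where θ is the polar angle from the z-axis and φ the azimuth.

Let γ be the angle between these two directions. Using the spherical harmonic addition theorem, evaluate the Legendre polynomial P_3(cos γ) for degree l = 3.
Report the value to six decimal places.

0.381321

Addition theorem: P_3(cos γ) = (4π/7) Σ_m Y*_{lm}(Ω₁) Y_{lm}(Ω₂), m = −3…3:
  [-3]  conj(Y_{3,-3})(Ω₁) = 0.35813 + 0.10144j ; Y_{3,-3}(Ω₂) = -0.19808 + 0.01477j ; Δ = -0.07244 - 0.01480j
  [-2]  conj(Y_{3,-2})(Ω₁) = 0.08540 + 0.24173j ; Y_{3,-2}(Ω₂) = 0.17768 - 0.34636j ; Δ = 0.09890 + 0.01337j
  [-1]  conj(Y_{3,-1})(Ω₁) = 0.11384 - 0.16095j ; Y_{3,-1}(Ω₂) = 0.12518 + 0.20490j ; Δ = 0.04723 + 0.00318j
  [+0]  conj(Y_{3,0})(Ω₁) = 0.26603 + 0.00000j ; Y_{3,0}(Ω₂) = 0.24444 + 0.00000j ; Δ = 0.06503 + 0.00000j
  [+1]  conj(Y_{3,1})(Ω₁) = -0.11384 - 0.16095j ; Y_{3,1}(Ω₂) = -0.12518 + 0.20490j ; Δ = 0.04723 - 0.00318j
  [+2]  conj(Y_{3,2})(Ω₁) = 0.08540 - 0.24173j ; Y_{3,2}(Ω₂) = 0.17768 + 0.34636j ; Δ = 0.09890 - 0.01337j
  [+3]  conj(Y_{3,3})(Ω₁) = -0.35813 + 0.10144j ; Y_{3,3}(Ω₂) = 0.19808 + 0.01477j ; Δ = -0.07244 + 0.01480j
Total Σ_m = 0.21241 + 0.00000j. Multiply by 1.795196: 0.38132 + 0.00000j. P_3(cos γ) = 0.381321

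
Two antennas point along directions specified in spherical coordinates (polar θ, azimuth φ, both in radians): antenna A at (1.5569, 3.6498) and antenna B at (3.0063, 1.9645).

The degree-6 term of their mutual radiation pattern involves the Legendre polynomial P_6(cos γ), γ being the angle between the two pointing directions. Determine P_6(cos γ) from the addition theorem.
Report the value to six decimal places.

-0.306927

Expand P_6 via completeness: Σ_{m} conj(Y_{6,m}) at Ω₁ times Y_{6,m} at Ω₂ —
  term(m=-6) = -0.000001-0.000001i   from Y*(Ω₁)=-0.480747+0.044523i, Y(Ω₂)=+0.000002+0.000002i
  term(m=-5) = +0.000001-0.000001i   from Y*(Ω₁)=+0.019176-0.013135i, Y(Ω₂)=+0.000068-0.000029i
  term(m=-4) = -0.000369-0.000182i   from Y*(Ω₁)=+0.158643-0.318571i, Y(Ω₂)=-0.000005-0.001157i
  term(m=-3) = +0.000113-0.000316i   from Y*(Ω₁)=+0.001252+0.027099i, Y(Ω₂)=-0.011427-0.004693i
  term(m=-2) = -0.028346-0.006607i   from Y*(Ω₁)=+0.170823+0.275899i, Y(Ω₂)=-0.063296+0.063551i
  term(m=-1) = +0.001323-0.011503i   from Y*(Ω₁)=-0.024975-0.013911i, Y(Ω₂)=+0.155369+0.374032i
  term(m=+0) = -0.262959-0.000000i   from Y*(Ω₁)=-0.316558-0.000000i, Y(Ω₂)=+0.830681+0.000000i
  term(m=+1) = +0.001323+0.011503i   from Y*(Ω₁)=+0.024975-0.013911i, Y(Ω₂)=-0.155369+0.374032i
  term(m=+2) = -0.028346+0.006607i   from Y*(Ω₁)=+0.170823-0.275899i, Y(Ω₂)=-0.063296-0.063551i
  term(m=+3) = +0.000113+0.000316i   from Y*(Ω₁)=-0.001252+0.027099i, Y(Ω₂)=+0.011427-0.004693i
  term(m=+4) = -0.000369+0.000182i   from Y*(Ω₁)=+0.158643+0.318571i, Y(Ω₂)=-0.000005+0.001157i
  term(m=+5) = +0.000001+0.000001i   from Y*(Ω₁)=-0.019176-0.013135i, Y(Ω₂)=-0.000068-0.000029i
  term(m=+6) = -0.000001+0.000001i   from Y*(Ω₁)=-0.480747-0.044523i, Y(Ω₂)=+0.000002-0.000002i
Σ over m = -0.317518-0.000000i; ×(4π/13) → -0.306927-0.000000i. Real part: -0.306927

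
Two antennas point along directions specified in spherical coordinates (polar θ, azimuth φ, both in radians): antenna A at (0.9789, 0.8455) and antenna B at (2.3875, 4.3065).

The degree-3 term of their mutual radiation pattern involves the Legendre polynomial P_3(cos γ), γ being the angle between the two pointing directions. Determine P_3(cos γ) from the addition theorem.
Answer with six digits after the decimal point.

-0.698000

Summing Y*_{l m}(θ₁,φ₁)·Y_{l m}(θ₂,φ₂) over m ∈ [−3, 3]; prefactor 4π/(2·3+1) = 1.795196:
  m=-3: Y*=(-0.196124, 0.135647)  Y=(0.125624, -0.046302)  product (-0.018357, 0.026121)
  m=-2: Y*=(-0.047091, 0.389869)  Y=(0.240291, 0.253316)  product (-0.110075, 0.081753)
  m=-1: Y*=(0.099002, 0.111680)  Y=(-0.144706, 0.336720)  product (-0.051931, 0.017175)
  m=+0: Y*=(-0.300557, -0.000000)  Y=(0.093454, 0.000000)  product (-0.028088, -0.000000)
  m=+1: Y*=(-0.099002, 0.111680)  Y=(0.144706, 0.336720)  product (-0.051931, -0.017175)
  m=+2: Y*=(-0.047091, -0.389869)  Y=(0.240291, -0.253316)  product (-0.110075, -0.081753)
  m=+3: Y*=(0.196124, 0.135647)  Y=(-0.125624, -0.046302)  product (-0.018357, -0.026121)
Total Σ_m = (-0.388815, -0.000000). Multiply by 1.795196: (-0.698000, -0.000000). P_3(cos γ) = -0.698000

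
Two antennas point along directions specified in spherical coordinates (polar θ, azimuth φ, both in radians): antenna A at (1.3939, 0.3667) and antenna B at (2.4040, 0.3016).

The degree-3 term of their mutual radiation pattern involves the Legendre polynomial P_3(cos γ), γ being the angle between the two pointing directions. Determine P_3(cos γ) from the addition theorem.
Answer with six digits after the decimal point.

Summing Y*_{l m}(θ₁,φ₁)·Y_{l m}(θ₂,φ₂) over m ∈ [−3, 3]; prefactor 4π/(2·3+1) = 1.795196:
  term(m=-3) = +0.049545+0.009801i   from Y*(Ω₁)=+0.180493+0.354713i, Y(Ω₂)=+0.078404-0.099782i
  term(m=-2) = -0.059111-0.007740i   from Y*(Ω₁)=+0.129469+0.116659i, Y(Ω₂)=-0.281709+0.194054i
  term(m=-1) = -0.101389-0.006610i   from Y*(Ω₁)=-0.251002-0.096403i, Y(Ω₂)=+0.360827-0.112250i
  term(m=+0) = -0.013486-0.000000i   from Y*(Ω₁)=-0.186841-0.000000i, Y(Ω₂)=+0.072177+0.000000i
  term(m=+1) = -0.101389+0.006610i   from Y*(Ω₁)=+0.251002-0.096403i, Y(Ω₂)=-0.360827-0.112250i
  term(m=+2) = -0.059111+0.007740i   from Y*(Ω₁)=+0.129469-0.116659i, Y(Ω₂)=-0.281709-0.194054i
  term(m=+3) = +0.049545-0.009801i   from Y*(Ω₁)=-0.180493+0.354713i, Y(Ω₂)=-0.078404-0.099782i
Accumulated sum -0.235395+0.000000i; after 4π/(2l+1) scaling, -0.422580+0.000000i ⇒ P_3 = -0.422580

-0.422580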